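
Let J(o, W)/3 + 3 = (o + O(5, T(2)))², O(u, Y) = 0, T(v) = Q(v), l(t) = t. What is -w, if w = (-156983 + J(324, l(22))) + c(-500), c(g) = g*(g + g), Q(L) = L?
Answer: -657936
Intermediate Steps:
T(v) = v
c(g) = 2*g² (c(g) = g*(2*g) = 2*g²)
J(o, W) = -9 + 3*o² (J(o, W) = -9 + 3*(o + 0)² = -9 + 3*o²)
w = 657936 (w = (-156983 + (-9 + 3*324²)) + 2*(-500)² = (-156983 + (-9 + 3*104976)) + 2*250000 = (-156983 + (-9 + 314928)) + 500000 = (-156983 + 314919) + 500000 = 157936 + 500000 = 657936)
-w = -1*657936 = -657936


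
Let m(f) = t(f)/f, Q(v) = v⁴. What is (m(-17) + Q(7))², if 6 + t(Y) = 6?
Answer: 5764801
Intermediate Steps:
t(Y) = 0 (t(Y) = -6 + 6 = 0)
m(f) = 0 (m(f) = 0/f = 0)
(m(-17) + Q(7))² = (0 + 7⁴)² = (0 + 2401)² = 2401² = 5764801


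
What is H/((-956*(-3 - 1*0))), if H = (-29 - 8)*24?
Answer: -74/239 ≈ -0.30962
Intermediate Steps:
H = -888 (H = -37*24 = -888)
H/((-956*(-3 - 1*0))) = -888*(-1/(956*(-3 - 1*0))) = -888*(-1/(956*(-3 + 0))) = -888/((-956*(-3))) = -888/2868 = -888*1/2868 = -74/239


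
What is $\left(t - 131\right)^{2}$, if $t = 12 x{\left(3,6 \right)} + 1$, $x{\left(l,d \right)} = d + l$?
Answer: $484$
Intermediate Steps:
$t = 109$ ($t = 12 \left(6 + 3\right) + 1 = 12 \cdot 9 + 1 = 108 + 1 = 109$)
$\left(t - 131\right)^{2} = \left(109 - 131\right)^{2} = \left(-22\right)^{2} = 484$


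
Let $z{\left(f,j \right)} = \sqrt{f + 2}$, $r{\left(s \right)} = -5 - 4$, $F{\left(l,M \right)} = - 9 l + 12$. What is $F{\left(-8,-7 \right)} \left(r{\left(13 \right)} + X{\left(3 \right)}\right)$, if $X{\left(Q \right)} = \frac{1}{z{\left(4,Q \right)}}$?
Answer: $-756 + 14 \sqrt{6} \approx -721.71$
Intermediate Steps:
$F{\left(l,M \right)} = 12 - 9 l$
$r{\left(s \right)} = -9$
$z{\left(f,j \right)} = \sqrt{2 + f}$
$X{\left(Q \right)} = \frac{\sqrt{6}}{6}$ ($X{\left(Q \right)} = \frac{1}{\sqrt{2 + 4}} = \frac{1}{\sqrt{6}} = \frac{\sqrt{6}}{6}$)
$F{\left(-8,-7 \right)} \left(r{\left(13 \right)} + X{\left(3 \right)}\right) = \left(12 - -72\right) \left(-9 + \frac{\sqrt{6}}{6}\right) = \left(12 + 72\right) \left(-9 + \frac{\sqrt{6}}{6}\right) = 84 \left(-9 + \frac{\sqrt{6}}{6}\right) = -756 + 14 \sqrt{6}$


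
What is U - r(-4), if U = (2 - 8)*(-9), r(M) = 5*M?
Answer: 74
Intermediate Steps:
U = 54 (U = -6*(-9) = 54)
U - r(-4) = 54 - 5*(-4) = 54 - 1*(-20) = 54 + 20 = 74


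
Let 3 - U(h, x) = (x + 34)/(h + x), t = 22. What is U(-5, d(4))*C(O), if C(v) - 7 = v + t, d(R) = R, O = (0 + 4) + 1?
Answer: 1394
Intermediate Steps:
O = 5 (O = 4 + 1 = 5)
U(h, x) = 3 - (34 + x)/(h + x) (U(h, x) = 3 - (x + 34)/(h + x) = 3 - (34 + x)/(h + x))
C(v) = 29 + v (C(v) = 7 + (v + 22) = 7 + (22 + v) = 29 + v)
U(-5, d(4))*C(O) = ((-34 + 2*4 + 3*(-5))/(-5 + 4))*(29 + 5) = ((-34 + 8 - 15)/(-1))*34 = -1*(-41)*34 = 41*34 = 1394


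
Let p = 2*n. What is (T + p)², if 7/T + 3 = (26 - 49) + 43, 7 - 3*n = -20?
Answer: 97969/289 ≈ 338.99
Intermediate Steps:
n = 9 (n = 7/3 - ⅓*(-20) = 7/3 + 20/3 = 9)
T = 7/17 (T = 7/(-3 + ((26 - 49) + 43)) = 7/(-3 + (-23 + 43)) = 7/(-3 + 20) = 7/17 ≈ 0.41176)
p = 18 (p = 2*9 = 18)
(T + p)² = (7/17 + 18)² = (313/17)² = 97969/289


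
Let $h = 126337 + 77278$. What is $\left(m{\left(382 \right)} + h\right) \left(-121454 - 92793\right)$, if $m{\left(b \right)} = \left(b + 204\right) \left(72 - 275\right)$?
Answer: $-18137508279$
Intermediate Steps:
$m{\left(b \right)} = -41412 - 203 b$ ($m{\left(b \right)} = \left(204 + b\right) \left(-203\right) = -41412 - 203 b$)
$h = 203615$
$\left(m{\left(382 \right)} + h\right) \left(-121454 - 92793\right) = \left(\left(-41412 - 77546\right) + 203615\right) \left(-121454 - 92793\right) = \left(\left(-41412 - 77546\right) + 203615\right) \left(-214247\right) = \left(-118958 + 203615\right) \left(-214247\right) = 84657 \left(-214247\right) = -18137508279$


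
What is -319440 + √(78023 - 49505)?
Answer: -319440 + 7*√582 ≈ -3.1927e+5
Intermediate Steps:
-319440 + √(78023 - 49505) = -319440 + √28518 = -319440 + 7*√582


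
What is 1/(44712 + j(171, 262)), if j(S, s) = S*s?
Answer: 1/89514 ≈ 1.1171e-5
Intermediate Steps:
1/(44712 + j(171, 262)) = 1/(44712 + 171*262) = 1/(44712 + 44802) = 1/89514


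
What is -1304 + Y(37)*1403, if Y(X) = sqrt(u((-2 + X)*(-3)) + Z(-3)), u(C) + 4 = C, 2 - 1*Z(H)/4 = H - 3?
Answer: -1304 + 1403*I*sqrt(77) ≈ -1304.0 + 12311.0*I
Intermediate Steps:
Z(H) = 20 - 4*H (Z(H) = 8 - 4*(H - 3) = 8 - 4*(-3 + H) = 8 + (12 - 4*H) = 20 - 4*H)
u(C) = -4 + C
Y(X) = sqrt(34 - 3*X) (Y(X) = sqrt((-4 + (-2 + X)*(-3)) + (20 - 4*(-3))) = sqrt((-4 + (6 - 3*X)) + (20 + 12)) = sqrt((2 - 3*X) + 32) = sqrt(34 - 3*X))
-1304 + Y(37)*1403 = -1304 + sqrt(34 - 3*37)*1403 = -1304 + sqrt(34 - 111)*1403 = -1304 + sqrt(-77)*1403 = -1304 + (I*sqrt(77))*1403 = -1304 + 1403*I*sqrt(77)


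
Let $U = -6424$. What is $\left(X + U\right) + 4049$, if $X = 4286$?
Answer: $1911$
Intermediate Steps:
$\left(X + U\right) + 4049 = \left(4286 - 6424\right) + 4049 = -2138 + 4049 = 1911$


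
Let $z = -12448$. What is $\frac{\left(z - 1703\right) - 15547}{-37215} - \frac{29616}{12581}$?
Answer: $- \frac{728528902}{468201915} \approx -1.556$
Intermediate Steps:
$\frac{\left(z - 1703\right) - 15547}{-37215} - \frac{29616}{12581} = \frac{\left(-12448 - 1703\right) - 15547}{-37215} - \frac{29616}{12581} = \left(-14151 - 15547\right) \left(- \frac{1}{37215}\right) - \frac{29616}{12581} = \left(-29698\right) \left(- \frac{1}{37215}\right) - \frac{29616}{12581} = \frac{29698}{37215} - \frac{29616}{12581} = - \frac{728528902}{468201915}$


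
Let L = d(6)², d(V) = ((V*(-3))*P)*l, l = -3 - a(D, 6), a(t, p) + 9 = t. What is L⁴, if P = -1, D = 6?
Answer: 0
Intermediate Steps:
a(t, p) = -9 + t
l = 0 (l = -3 - (-9 + 6) = -3 - 1*(-3) = -3 + 3 = 0)
d(V) = 0 (d(V) = ((V*(-3))*(-1))*0 = (-3*V*(-1))*0 = (3*V)*0 = 0)
L = 0 (L = 0² = 0)
L⁴ = 0⁴ = 0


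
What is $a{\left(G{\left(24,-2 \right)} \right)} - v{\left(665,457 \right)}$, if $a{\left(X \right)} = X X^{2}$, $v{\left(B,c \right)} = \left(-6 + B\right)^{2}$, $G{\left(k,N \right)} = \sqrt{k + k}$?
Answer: $-434281 + 192 \sqrt{3} \approx -4.3395 \cdot 10^{5}$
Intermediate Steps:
$G{\left(k,N \right)} = \sqrt{2} \sqrt{k}$ ($G{\left(k,N \right)} = \sqrt{2 k} = \sqrt{2} \sqrt{k}$)
$a{\left(X \right)} = X^{3}$
$a{\left(G{\left(24,-2 \right)} \right)} - v{\left(665,457 \right)} = \left(\sqrt{2} \sqrt{24}\right)^{3} - \left(-6 + 665\right)^{2} = \left(\sqrt{2} \cdot 2 \sqrt{6}\right)^{3} - 659^{2} = \left(4 \sqrt{3}\right)^{3} - 434281 = 192 \sqrt{3} - 434281 = -434281 + 192 \sqrt{3}$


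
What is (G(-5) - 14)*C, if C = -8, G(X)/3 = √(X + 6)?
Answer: 88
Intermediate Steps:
G(X) = 3*√(6 + X) (G(X) = 3*√(X + 6) = 3*√(6 + X))
(G(-5) - 14)*C = (3*√(6 - 5) - 14)*(-8) = (3*√1 - 14)*(-8) = (3*1 - 14)*(-8) = (3 - 14)*(-8) = -11*(-8) = 88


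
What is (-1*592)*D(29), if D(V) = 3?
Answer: -1776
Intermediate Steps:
(-1*592)*D(29) = -1*592*3 = -592*3 = -1776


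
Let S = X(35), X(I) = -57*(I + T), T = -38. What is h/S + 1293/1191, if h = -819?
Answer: -27938/7543 ≈ -3.7038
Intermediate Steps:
X(I) = 2166 - 57*I (X(I) = -57*(I - 38) = -57*(-38 + I) = 2166 - 57*I)
S = 171 (S = 2166 - 57*35 = 2166 - 1995 = 171)
h/S + 1293/1191 = -819/171 + 1293/1191 = -819*1/171 + 1293*(1/1191) = -91/19 + 431/397 = -27938/7543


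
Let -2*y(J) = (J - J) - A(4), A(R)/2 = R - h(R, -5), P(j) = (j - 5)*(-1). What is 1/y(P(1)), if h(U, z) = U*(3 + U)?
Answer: -1/24 ≈ -0.041667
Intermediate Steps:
P(j) = 5 - j (P(j) = (-5 + j)*(-1) = 5 - j)
A(R) = 2*R - 2*R*(3 + R) (A(R) = 2*(R - R*(3 + R)) = 2*R - 2*R*(3 + R))
y(J) = -24 (y(J) = -((J - J) - 2*4*(-2 - 1*4))/2 = -(0 - 2*4*(-2 - 4))/2 = -(0 - 2*4*(-6))/2 = -(0 - 1*(-48))/2 = -(0 + 48)/2 = -1/2*48 = -24)
1/y(P(1)) = 1/(-24) = -1/24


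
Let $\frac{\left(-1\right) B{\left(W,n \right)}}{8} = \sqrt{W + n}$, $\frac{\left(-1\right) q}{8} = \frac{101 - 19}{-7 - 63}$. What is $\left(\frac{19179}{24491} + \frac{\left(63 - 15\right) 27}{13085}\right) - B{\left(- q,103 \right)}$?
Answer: $\frac{282697551}{320464735} + \frac{8 \sqrt{114695}}{35} \approx 78.292$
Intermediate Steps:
$q = \frac{328}{35}$ ($q = - 8 \frac{101 - 19}{-7 - 63} = - 8 \frac{82}{-70} = - 8 \cdot 82 \left(- \frac{1}{70}\right) = \left(-8\right) \left(- \frac{41}{35}\right) = \frac{328}{35} \approx 9.3714$)
$B{\left(W,n \right)} = - 8 \sqrt{W + n}$
$\left(\frac{19179}{24491} + \frac{\left(63 - 15\right) 27}{13085}\right) - B{\left(- q,103 \right)} = \left(\frac{19179}{24491} + \frac{\left(63 - 15\right) 27}{13085}\right) - - 8 \sqrt{\left(-1\right) \frac{328}{35} + 103} = \left(19179 \cdot \frac{1}{24491} + 48 \cdot 27 \cdot \frac{1}{13085}\right) - - 8 \sqrt{- \frac{328}{35} + 103} = \left(\frac{19179}{24491} + 1296 \cdot \frac{1}{13085}\right) - - 8 \sqrt{\frac{3277}{35}} = \left(\frac{19179}{24491} + \frac{1296}{13085}\right) - - 8 \frac{\sqrt{114695}}{35} = \frac{282697551}{320464735} - - \frac{8 \sqrt{114695}}{35} = \frac{282697551}{320464735} + \frac{8 \sqrt{114695}}{35}$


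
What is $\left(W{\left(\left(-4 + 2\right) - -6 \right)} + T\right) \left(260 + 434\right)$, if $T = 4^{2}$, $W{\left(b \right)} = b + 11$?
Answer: $21514$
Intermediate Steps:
$W{\left(b \right)} = 11 + b$
$T = 16$
$\left(W{\left(\left(-4 + 2\right) - -6 \right)} + T\right) \left(260 + 434\right) = \left(\left(11 + \left(\left(-4 + 2\right) - -6\right)\right) + 16\right) \left(260 + 434\right) = \left(\left(11 + \left(-2 + 6\right)\right) + 16\right) 694 = \left(\left(11 + 4\right) + 16\right) 694 = \left(15 + 16\right) 694 = 31 \cdot 694 = 21514$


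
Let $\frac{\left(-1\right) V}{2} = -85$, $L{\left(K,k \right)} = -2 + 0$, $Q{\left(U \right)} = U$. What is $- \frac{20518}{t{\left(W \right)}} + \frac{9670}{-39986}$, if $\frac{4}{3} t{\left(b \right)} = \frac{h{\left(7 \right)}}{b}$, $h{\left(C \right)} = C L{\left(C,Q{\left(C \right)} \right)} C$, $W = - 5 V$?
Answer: $- \frac{697368546545}{2938971} \approx -2.3728 \cdot 10^{5}$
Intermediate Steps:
$L{\left(K,k \right)} = -2$
$V = 170$ ($V = \left(-2\right) \left(-85\right) = 170$)
$W = -850$ ($W = \left(-5\right) 170 = -850$)
$h{\left(C \right)} = - 2 C^{2}$ ($h{\left(C \right)} = C \left(-2\right) C = - 2 C C = - 2 C^{2}$)
$t{\left(b \right)} = - \frac{147}{2 b}$ ($t{\left(b \right)} = \frac{3 \frac{\left(-2\right) 7^{2}}{b}}{4} = \frac{3 \frac{\left(-2\right) 49}{b}}{4} = \frac{3 \left(- \frac{98}{b}\right)}{4} = - \frac{147}{2 b}$)
$- \frac{20518}{t{\left(W \right)}} + \frac{9670}{-39986} = - \frac{20518}{\left(- \frac{147}{2}\right) \frac{1}{-850}} + \frac{9670}{-39986} = - \frac{20518}{\left(- \frac{147}{2}\right) \left(- \frac{1}{850}\right)} + 9670 \left(- \frac{1}{39986}\right) = - \frac{20518}{\frac{147}{1700}} - \frac{4835}{19993} = \left(-20518\right) \frac{1700}{147} - \frac{4835}{19993} = - \frac{34880600}{147} - \frac{4835}{19993} = - \frac{697368546545}{2938971}$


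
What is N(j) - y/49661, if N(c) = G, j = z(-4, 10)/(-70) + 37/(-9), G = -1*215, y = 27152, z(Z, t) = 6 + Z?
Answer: -10704267/49661 ≈ -215.55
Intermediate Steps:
G = -215
j = -1304/315 (j = (6 - 4)/(-70) + 37/(-9) = 2*(-1/70) + 37*(-⅑) = -1/35 - 37/9 = -1304/315 ≈ -4.1397)
N(c) = -215
N(j) - y/49661 = -215 - 27152/49661 = -10704267/49661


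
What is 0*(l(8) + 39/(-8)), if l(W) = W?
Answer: 0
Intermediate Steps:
0*(l(8) + 39/(-8)) = 0*(8 + 39/(-8)) = 0*(8 + 39*(-⅛)) = 0*(8 - 39/8) = 0*(25/8) = 0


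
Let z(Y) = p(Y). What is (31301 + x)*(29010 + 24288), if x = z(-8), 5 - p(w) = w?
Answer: 1668973572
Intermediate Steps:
p(w) = 5 - w
z(Y) = 5 - Y
x = 13 (x = 5 - 1*(-8) = 5 + 8 = 13)
(31301 + x)*(29010 + 24288) = (31301 + 13)*(29010 + 24288) = 31314*53298 = 1668973572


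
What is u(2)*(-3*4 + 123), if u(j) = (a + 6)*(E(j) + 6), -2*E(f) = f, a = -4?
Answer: 1110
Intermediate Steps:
E(f) = -f/2
u(j) = 12 - j (u(j) = (-4 + 6)*(-j/2 + 6) = 2*(6 - j/2) = 12 - j)
u(2)*(-3*4 + 123) = (12 - 1*2)*(-3*4 + 123) = (12 - 2)*(-12 + 123) = 10*111 = 1110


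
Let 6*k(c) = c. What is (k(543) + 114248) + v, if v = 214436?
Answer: 657549/2 ≈ 3.2877e+5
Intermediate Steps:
k(c) = c/6
(k(543) + 114248) + v = ((⅙)*543 + 114248) + 214436 = (181/2 + 114248) + 214436 = 228677/2 + 214436 = 657549/2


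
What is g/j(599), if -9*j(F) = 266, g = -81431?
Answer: 104697/38 ≈ 2755.2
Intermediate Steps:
j(F) = -266/9 (j(F) = -⅑*266 = -266/9)
g/j(599) = -81431/(-266/9) = -81431*(-9/266) = 104697/38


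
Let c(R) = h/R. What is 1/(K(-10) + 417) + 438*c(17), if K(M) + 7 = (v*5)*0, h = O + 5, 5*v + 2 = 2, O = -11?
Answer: -1077463/6970 ≈ -154.59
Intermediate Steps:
v = 0 (v = -2/5 + (1/5)*2 = -2/5 + 2/5 = 0)
h = -6 (h = -11 + 5 = -6)
K(M) = -7 (K(M) = -7 + (0*5)*0 = -7 + 0*0 = -7 + 0 = -7)
c(R) = -6/R
1/(K(-10) + 417) + 438*c(17) = 1/(-7 + 417) + 438*(-6/17) = 1/410 + 438*(-6*1/17) = 1/410 + 438*(-6/17) = 1/410 - 2628/17 = -1077463/6970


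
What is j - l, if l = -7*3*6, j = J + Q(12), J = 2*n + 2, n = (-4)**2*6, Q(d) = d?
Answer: 332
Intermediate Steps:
n = 96 (n = 16*6 = 96)
J = 194 (J = 2*96 + 2 = 192 + 2 = 194)
j = 206 (j = 194 + 12 = 206)
l = -126 (l = -21*6 = -126)
j - l = 206 - 1*(-126) = 206 + 126 = 332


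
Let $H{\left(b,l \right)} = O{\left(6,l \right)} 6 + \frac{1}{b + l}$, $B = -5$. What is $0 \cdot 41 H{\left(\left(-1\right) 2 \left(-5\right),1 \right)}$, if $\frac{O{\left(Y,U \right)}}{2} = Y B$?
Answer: $0$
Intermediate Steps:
$O{\left(Y,U \right)} = - 10 Y$ ($O{\left(Y,U \right)} = 2 Y \left(-5\right) = 2 \left(- 5 Y\right) = - 10 Y$)
$H{\left(b,l \right)} = -360 + \frac{1}{b + l}$ ($H{\left(b,l \right)} = \left(-10\right) 6 \cdot 6 + \frac{1}{b + l} = \left(-60\right) 6 + \frac{1}{b + l} = -360 + \frac{1}{b + l}$)
$0 \cdot 41 H{\left(\left(-1\right) 2 \left(-5\right),1 \right)} = 0 \cdot 41 \frac{1 - 360 \left(-1\right) 2 \left(-5\right) - 360}{\left(-1\right) 2 \left(-5\right) + 1} = 0 \frac{1 - 360 \left(\left(-2\right) \left(-5\right)\right) - 360}{\left(-2\right) \left(-5\right) + 1} = 0 \frac{1 - 3600 - 360}{10 + 1} = 0 \frac{1 - 3600 - 360}{11} = 0 \cdot \frac{1}{11} \left(-3959\right) = 0 \left(- \frac{3959}{11}\right) = 0$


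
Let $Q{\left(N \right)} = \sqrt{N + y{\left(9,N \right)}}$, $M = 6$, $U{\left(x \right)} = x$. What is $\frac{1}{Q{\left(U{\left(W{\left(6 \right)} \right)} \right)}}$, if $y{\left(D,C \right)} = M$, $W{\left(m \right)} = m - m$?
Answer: $\frac{\sqrt{6}}{6} \approx 0.40825$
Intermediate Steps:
$W{\left(m \right)} = 0$
$y{\left(D,C \right)} = 6$
$Q{\left(N \right)} = \sqrt{6 + N}$ ($Q{\left(N \right)} = \sqrt{N + 6} = \sqrt{6 + N}$)
$\frac{1}{Q{\left(U{\left(W{\left(6 \right)} \right)} \right)}} = \frac{1}{\sqrt{6 + 0}} = \frac{1}{\sqrt{6}} = \frac{\sqrt{6}}{6}$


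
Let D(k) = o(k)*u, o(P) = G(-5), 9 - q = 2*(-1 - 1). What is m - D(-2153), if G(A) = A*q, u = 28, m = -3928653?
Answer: -3926833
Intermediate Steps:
q = 13 (q = 9 - 2*(-1 - 1) = 9 - 2*(-2) = 9 - 1*(-4) = 9 + 4 = 13)
G(A) = 13*A (G(A) = A*13 = 13*A)
o(P) = -65 (o(P) = 13*(-5) = -65)
D(k) = -1820 (D(k) = -65*28 = -1820)
m - D(-2153) = -3928653 - 1*(-1820) = -3928653 + 1820 = -3926833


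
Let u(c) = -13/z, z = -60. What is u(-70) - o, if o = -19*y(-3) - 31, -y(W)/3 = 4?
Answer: -11807/60 ≈ -196.78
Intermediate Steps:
y(W) = -12 (y(W) = -3*4 = -12)
o = 197 (o = -19*(-12) - 31 = 228 - 31 = 197)
u(c) = 13/60 (u(c) = -13/(-60) = -13*(-1/60) = 13/60)
u(-70) - o = 13/60 - 1*197 = 13/60 - 197 = -11807/60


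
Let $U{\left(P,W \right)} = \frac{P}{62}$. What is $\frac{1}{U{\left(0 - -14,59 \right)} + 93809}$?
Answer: $\frac{31}{2908086} \approx 1.066 \cdot 10^{-5}$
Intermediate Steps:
$U{\left(P,W \right)} = \frac{P}{62}$ ($U{\left(P,W \right)} = P \frac{1}{62} = \frac{P}{62}$)
$\frac{1}{U{\left(0 - -14,59 \right)} + 93809} = \frac{1}{\frac{0 - -14}{62} + 93809} = \frac{1}{\frac{0 + 14}{62} + 93809} = \frac{1}{\frac{1}{62} \cdot 14 + 93809} = \frac{1}{\frac{7}{31} + 93809} = \frac{1}{\frac{2908086}{31}} = \frac{31}{2908086}$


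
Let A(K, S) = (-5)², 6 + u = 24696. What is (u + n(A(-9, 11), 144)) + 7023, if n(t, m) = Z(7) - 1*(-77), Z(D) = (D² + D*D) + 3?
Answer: 31891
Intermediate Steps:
u = 24690 (u = -6 + 24696 = 24690)
A(K, S) = 25
Z(D) = 3 + 2*D² (Z(D) = (D² + D²) + 3 = 2*D² + 3 = 3 + 2*D²)
n(t, m) = 178 (n(t, m) = (3 + 2*7²) - 1*(-77) = (3 + 2*49) + 77 = (3 + 98) + 77 = 101 + 77 = 178)
(u + n(A(-9, 11), 144)) + 7023 = (24690 + 178) + 7023 = 24868 + 7023 = 31891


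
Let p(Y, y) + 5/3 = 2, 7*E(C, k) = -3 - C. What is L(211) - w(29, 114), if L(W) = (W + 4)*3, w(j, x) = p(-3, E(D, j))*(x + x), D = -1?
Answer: 569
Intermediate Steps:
E(C, k) = -3/7 - C/7 (E(C, k) = (-3 - C)/7 = -3/7 - C/7)
p(Y, y) = ⅓ (p(Y, y) = -5/3 + 2 = ⅓)
w(j, x) = 2*x/3 (w(j, x) = (x + x)/3 = (2*x)/3 = 2*x/3)
L(W) = 12 + 3*W (L(W) = (4 + W)*3 = 12 + 3*W)
L(211) - w(29, 114) = (12 + 3*211) - 2*114/3 = (12 + 633) - 1*76 = 645 - 76 = 569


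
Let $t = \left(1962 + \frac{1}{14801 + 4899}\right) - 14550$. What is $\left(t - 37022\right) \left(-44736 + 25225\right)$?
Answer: $\frac{19068431967489}{19700} \approx 9.6794 \cdot 10^{8}$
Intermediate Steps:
$t = - \frac{247983599}{19700}$ ($t = \left(1962 + \frac{1}{19700}\right) - 14550 = \frac{38651401}{19700} - 14550 = - \frac{247983599}{19700} \approx -12588.0$)
$\left(t - 37022\right) \left(-44736 + 25225\right) = \left(- \frac{247983599}{19700} - 37022\right) \left(-44736 + 25225\right) = \left(- \frac{977316999}{19700}\right) \left(-19511\right) = \frac{19068431967489}{19700}$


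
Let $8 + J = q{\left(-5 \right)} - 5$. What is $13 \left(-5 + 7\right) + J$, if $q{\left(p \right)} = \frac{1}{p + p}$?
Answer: $\frac{129}{10} \approx 12.9$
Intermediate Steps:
$q{\left(p \right)} = \frac{1}{2 p}$
$J = - \frac{131}{10}$ ($J = -8 - \left(5 - \frac{1}{2 \left(-5\right)}\right) = -8 + \left(\frac{1}{2} \left(- \frac{1}{5}\right) - 5\right) = -8 - \frac{51}{10} = - \frac{131}{10} \approx -13.1$)
$13 \left(-5 + 7\right) + J = 13 \left(-5 + 7\right) - \frac{131}{10} = 13 \cdot 2 - \frac{131}{10} = 26 - \frac{131}{10} = \frac{129}{10}$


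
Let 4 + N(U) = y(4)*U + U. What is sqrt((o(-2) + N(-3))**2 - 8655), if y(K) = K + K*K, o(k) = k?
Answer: I*sqrt(3894) ≈ 62.402*I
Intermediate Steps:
y(K) = K + K**2
N(U) = -4 + 21*U (N(U) = -4 + ((4*(1 + 4))*U + U) = -4 + ((4*5)*U + U) = -4 + (20*U + U) = -4 + 21*U)
sqrt((o(-2) + N(-3))**2 - 8655) = sqrt((-2 + (-4 + 21*(-3)))**2 - 8655) = sqrt((-2 + (-4 - 63))**2 - 8655) = sqrt((-2 - 67)**2 - 8655) = sqrt((-69)**2 - 8655) = sqrt(4761 - 8655) = sqrt(-3894) = I*sqrt(3894)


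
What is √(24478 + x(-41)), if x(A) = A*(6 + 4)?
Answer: 2*√6017 ≈ 155.14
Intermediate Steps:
x(A) = 10*A (x(A) = A*10 = 10*A)
√(24478 + x(-41)) = √(24478 + 10*(-41)) = √(24478 - 410) = √24068 = 2*√6017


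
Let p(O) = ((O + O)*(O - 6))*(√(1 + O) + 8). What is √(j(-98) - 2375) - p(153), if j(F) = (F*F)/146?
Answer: -359856 - 44982*√154 + I*√12305829/73 ≈ -9.1807e+5 + 48.054*I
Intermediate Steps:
j(F) = F²/146 (j(F) = F²*(1/146) = F²/146)
p(O) = 2*O*(-6 + O)*(8 + √(1 + O)) (p(O) = ((2*O)*(-6 + O))*(8 + √(1 + O)) = (2*O*(-6 + O))*(8 + √(1 + O)) = 2*O*(-6 + O)*(8 + √(1 + O)))
√(j(-98) - 2375) - p(153) = √((1/146)*(-98)² - 2375) - 2*153*(-48 - 6*√(1 + 153) + 8*153 + 153*√(1 + 153)) = √((1/146)*9604 - 2375) - 2*153*(-48 - 6*√154 + 1224 + 153*√154) = √(4802/73 - 2375) - 2*153*(1176 + 147*√154) = √(-168573/73) - (359856 + 44982*√154) = I*√12305829/73 + (-359856 - 44982*√154) = -359856 - 44982*√154 + I*√12305829/73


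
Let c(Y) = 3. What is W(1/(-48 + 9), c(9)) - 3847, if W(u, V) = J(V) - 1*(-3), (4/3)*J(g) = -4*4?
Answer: -3856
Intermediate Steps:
J(g) = -12 (J(g) = 3*(-4*4)/4 = (3/4)*(-16) = -12)
W(u, V) = -9 (W(u, V) = -12 - 1*(-3) = -12 + 3 = -9)
W(1/(-48 + 9), c(9)) - 3847 = -9 - 3847 = -3856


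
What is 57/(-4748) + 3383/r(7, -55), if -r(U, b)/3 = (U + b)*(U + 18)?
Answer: 3964321/4273200 ≈ 0.92772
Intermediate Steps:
r(U, b) = -3*(18 + U)*(U + b) (r(U, b) = -3*(U + b)*(U + 18) = -3*(U + b)*(18 + U) = -3*(18 + U)*(U + b))
57/(-4748) + 3383/r(7, -55) = 57/(-4748) + 3383/(-54*7 - 54*(-55) - 3*7² - 3*7*(-55)) = 57*(-1/4748) + 3383/(-378 + 2970 - 3*49 + 1155) = -57/4748 + 3383/(-378 + 2970 - 147 + 1155) = -57/4748 + 3383/3600 = 3964321/4273200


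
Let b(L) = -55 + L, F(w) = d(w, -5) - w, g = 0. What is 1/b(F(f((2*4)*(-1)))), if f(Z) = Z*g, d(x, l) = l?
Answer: -1/60 ≈ -0.016667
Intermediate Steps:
f(Z) = 0 (f(Z) = Z*0 = 0)
F(w) = -5 - w
1/b(F(f((2*4)*(-1)))) = 1/(-55 + (-5 - 1*0)) = 1/(-55 + (-5 + 0)) = 1/(-55 - 5) = 1/(-60) = -1/60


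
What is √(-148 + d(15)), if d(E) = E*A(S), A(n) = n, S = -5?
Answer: I*√223 ≈ 14.933*I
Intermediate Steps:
d(E) = -5*E (d(E) = E*(-5) = -5*E)
√(-148 + d(15)) = √(-148 - 5*15) = √(-148 - 75) = √(-223) = I*√223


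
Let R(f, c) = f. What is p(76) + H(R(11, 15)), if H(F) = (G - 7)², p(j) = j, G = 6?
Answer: 77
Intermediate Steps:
H(F) = 1 (H(F) = (6 - 7)² = (-1)² = 1)
p(76) + H(R(11, 15)) = 76 + 1 = 77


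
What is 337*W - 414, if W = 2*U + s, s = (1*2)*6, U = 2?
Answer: 4978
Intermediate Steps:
s = 12 (s = 2*6 = 12)
W = 16 (W = 2*2 + 12 = 4 + 12 = 16)
337*W - 414 = 337*16 - 414 = 5392 - 414 = 4978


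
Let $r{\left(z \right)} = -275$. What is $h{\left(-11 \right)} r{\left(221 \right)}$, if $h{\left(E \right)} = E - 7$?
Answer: $4950$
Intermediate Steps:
$h{\left(E \right)} = -7 + E$
$h{\left(-11 \right)} r{\left(221 \right)} = \left(-7 - 11\right) \left(-275\right) = \left(-18\right) \left(-275\right) = 4950$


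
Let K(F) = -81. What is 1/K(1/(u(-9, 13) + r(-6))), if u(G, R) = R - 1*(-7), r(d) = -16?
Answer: -1/81 ≈ -0.012346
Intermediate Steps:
u(G, R) = 7 + R (u(G, R) = R + 7 = 7 + R)
1/K(1/(u(-9, 13) + r(-6))) = 1/(-81) = -1/81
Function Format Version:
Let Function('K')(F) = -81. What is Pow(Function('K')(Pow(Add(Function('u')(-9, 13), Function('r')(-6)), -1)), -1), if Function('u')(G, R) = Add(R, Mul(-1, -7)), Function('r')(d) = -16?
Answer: Rational(-1, 81) ≈ -0.012346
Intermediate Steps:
Function('u')(G, R) = Add(7, R) (Function('u')(G, R) = Add(R, 7) = Add(7, R))
Pow(Function('K')(Pow(Add(Function('u')(-9, 13), Function('r')(-6)), -1)), -1) = Pow(-81, -1) = Rational(-1, 81)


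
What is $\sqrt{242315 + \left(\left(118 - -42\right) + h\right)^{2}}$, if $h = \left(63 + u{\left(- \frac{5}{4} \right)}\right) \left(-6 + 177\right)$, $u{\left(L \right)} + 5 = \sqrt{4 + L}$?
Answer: $\frac{\sqrt{407555247 + 6893352 \sqrt{11}}}{2} \approx 10373.0$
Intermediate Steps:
$u{\left(L \right)} = -5 + \sqrt{4 + L}$
$h = 9918 + \frac{171 \sqrt{11}}{2}$ ($h = \left(63 - \left(5 - \sqrt{4 - \frac{5}{4}}\right)\right) \left(-6 + 177\right) = \left(63 - \left(5 - \sqrt{4 - \frac{5}{4}}\right)\right) 171 = \left(63 - \left(5 - \sqrt{\frac{11}{4}}\right)\right) 171 = \left(63 - \left(5 - \frac{\sqrt{11}}{2}\right)\right) 171 = \left(58 + \frac{\sqrt{11}}{2}\right) 171 = 9918 + \frac{171 \sqrt{11}}{2} \approx 10202.0$)
$\sqrt{242315 + \left(\left(118 - -42\right) + h\right)^{2}} = \sqrt{242315 + \left(\left(118 - -42\right) + \left(9918 + \frac{171 \sqrt{11}}{2}\right)\right)^{2}} = \sqrt{242315 + \left(\left(118 + 42\right) + \left(9918 + \frac{171 \sqrt{11}}{2}\right)\right)^{2}} = \sqrt{242315 + \left(160 + \left(9918 + \frac{171 \sqrt{11}}{2}\right)\right)^{2}} = \sqrt{242315 + \left(10078 + \frac{171 \sqrt{11}}{2}\right)^{2}}$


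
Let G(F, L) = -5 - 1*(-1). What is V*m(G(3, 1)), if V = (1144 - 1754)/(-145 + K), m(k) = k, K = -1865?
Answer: -244/201 ≈ -1.2139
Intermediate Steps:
G(F, L) = -4 (G(F, L) = -5 + 1 = -4)
V = 61/201 (V = (1144 - 1754)/(-145 - 1865) = -610/(-2010) = -610*(-1/2010) = 61/201 ≈ 0.30348)
V*m(G(3, 1)) = (61/201)*(-4) = -244/201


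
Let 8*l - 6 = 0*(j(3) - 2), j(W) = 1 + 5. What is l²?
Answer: 9/16 ≈ 0.56250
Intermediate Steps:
j(W) = 6
l = ¾ (l = ¾ + (0*(6 - 2))/8 = ¾ + (0*4)/8 = ¾ + (⅛)*0 = ¾ + 0 = ¾ ≈ 0.75000)
l² = (¾)² = 9/16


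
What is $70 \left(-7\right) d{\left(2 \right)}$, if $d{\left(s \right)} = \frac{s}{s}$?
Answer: $-490$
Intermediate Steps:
$d{\left(s \right)} = 1$
$70 \left(-7\right) d{\left(2 \right)} = 70 \left(-7\right) 1 = \left(-490\right) 1 = -490$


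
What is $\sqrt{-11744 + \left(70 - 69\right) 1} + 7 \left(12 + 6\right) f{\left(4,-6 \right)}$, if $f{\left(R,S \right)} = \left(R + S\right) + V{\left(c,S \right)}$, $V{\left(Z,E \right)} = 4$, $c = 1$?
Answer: $252 + i \sqrt{11743} \approx 252.0 + 108.37 i$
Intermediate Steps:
$f{\left(R,S \right)} = 4 + R + S$ ($f{\left(R,S \right)} = \left(R + S\right) + 4 = 4 + R + S$)
$\sqrt{-11744 + \left(70 - 69\right) 1} + 7 \left(12 + 6\right) f{\left(4,-6 \right)} = \sqrt{-11744 + \left(70 - 69\right) 1} + 7 \left(12 + 6\right) \left(4 + 4 - 6\right) = \sqrt{-11744 + 1 \cdot 1} + 7 \cdot 18 \cdot 2 = \sqrt{-11744 + 1} + 126 \cdot 2 = \sqrt{-11743} + 252 = i \sqrt{11743} + 252 = 252 + i \sqrt{11743}$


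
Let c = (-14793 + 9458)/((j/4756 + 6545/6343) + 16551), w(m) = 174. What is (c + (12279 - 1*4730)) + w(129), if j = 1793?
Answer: 3856254355671441/499341615727 ≈ 7722.7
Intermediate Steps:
c = -160942588180/499341615727 (c = (-14793 + 9458)/((1793/4756 + 6545/6343) + 16551) = -5335/((1793*(1/4756) + 6545*(1/6343)) + 16551) = -5335/((1793/4756 + 6545/6343) + 16551) = -5335/(42501019/30167308 + 16551) = -5335/499341615727/30167308 = -5335*30167308/499341615727 = -160942588180/499341615727 ≈ -0.32231)
(c + (12279 - 1*4730)) + w(129) = (-160942588180/499341615727 + (12279 - 1*4730)) + 174 = (-160942588180/499341615727 + (12279 - 4730)) + 174 = (-160942588180/499341615727 + 7549) + 174 = 3769368914534943/499341615727 + 174 = 3856254355671441/499341615727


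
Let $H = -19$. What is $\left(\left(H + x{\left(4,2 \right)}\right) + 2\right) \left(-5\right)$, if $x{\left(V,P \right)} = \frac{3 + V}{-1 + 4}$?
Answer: $\frac{220}{3} \approx 73.333$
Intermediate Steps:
$x{\left(V,P \right)} = 1 + \frac{V}{3}$ ($x{\left(V,P \right)} = \frac{3 + V}{3} = \left(3 + V\right) \frac{1}{3} = 1 + \frac{V}{3}$)
$\left(\left(H + x{\left(4,2 \right)}\right) + 2\right) \left(-5\right) = \left(\left(-19 + \left(1 + \frac{1}{3} \cdot 4\right)\right) + 2\right) \left(-5\right) = \left(\left(-19 + \left(1 + \frac{4}{3}\right)\right) + 2\right) \left(-5\right) = \left(\left(-19 + \frac{7}{3}\right) + 2\right) \left(-5\right) = \left(- \frac{50}{3} + 2\right) \left(-5\right) = \left(- \frac{44}{3}\right) \left(-5\right) = \frac{220}{3}$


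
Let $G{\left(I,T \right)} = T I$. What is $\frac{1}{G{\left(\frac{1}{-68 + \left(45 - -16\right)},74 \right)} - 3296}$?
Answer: $- \frac{7}{23146} \approx -0.00030243$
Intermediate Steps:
$G{\left(I,T \right)} = I T$
$\frac{1}{G{\left(\frac{1}{-68 + \left(45 - -16\right)},74 \right)} - 3296} = \frac{1}{\frac{1}{-68 + \left(45 - -16\right)} 74 - 3296} = \frac{1}{\frac{1}{-68 + \left(45 + 16\right)} 74 - 3296} = \frac{1}{\frac{1}{-68 + 61} \cdot 74 - 3296} = \frac{1}{\frac{1}{-7} \cdot 74 - 3296} = \frac{1}{\left(- \frac{1}{7}\right) 74 - 3296} = \frac{1}{- \frac{74}{7} - 3296} = \frac{1}{- \frac{23146}{7}} = - \frac{7}{23146}$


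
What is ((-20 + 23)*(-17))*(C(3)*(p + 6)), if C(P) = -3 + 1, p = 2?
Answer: 816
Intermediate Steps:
C(P) = -2
((-20 + 23)*(-17))*(C(3)*(p + 6)) = ((-20 + 23)*(-17))*(-2*(2 + 6)) = (3*(-17))*(-2*8) = -51*(-16) = 816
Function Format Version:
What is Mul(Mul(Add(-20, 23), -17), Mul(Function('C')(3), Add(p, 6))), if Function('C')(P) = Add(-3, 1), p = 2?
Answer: 816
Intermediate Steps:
Function('C')(P) = -2
Mul(Mul(Add(-20, 23), -17), Mul(Function('C')(3), Add(p, 6))) = Mul(Mul(Add(-20, 23), -17), Mul(-2, Add(2, 6))) = Mul(Mul(3, -17), Mul(-2, 8)) = Mul(-51, -16) = 816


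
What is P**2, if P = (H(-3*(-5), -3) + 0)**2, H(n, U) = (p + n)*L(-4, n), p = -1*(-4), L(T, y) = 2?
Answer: 2085136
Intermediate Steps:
p = 4
H(n, U) = 8 + 2*n (H(n, U) = (4 + n)*2 = 8 + 2*n)
P = 1444 (P = ((8 + 2*(-3*(-5))) + 0)**2 = ((8 + 2*15) + 0)**2 = ((8 + 30) + 0)**2 = (38 + 0)**2 = 38**2 = 1444)
P**2 = 1444**2 = 2085136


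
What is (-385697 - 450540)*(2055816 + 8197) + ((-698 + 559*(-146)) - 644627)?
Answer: -1726004766020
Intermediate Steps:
(-385697 - 450540)*(2055816 + 8197) + ((-698 + 559*(-146)) - 644627) = -836237*2064013 + ((-698 - 81614) - 644627) = -1726004039081 + (-82312 - 644627) = -1726004039081 - 726939 = -1726004766020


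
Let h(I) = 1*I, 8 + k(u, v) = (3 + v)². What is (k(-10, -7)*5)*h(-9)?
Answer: -360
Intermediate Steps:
k(u, v) = -8 + (3 + v)²
h(I) = I
(k(-10, -7)*5)*h(-9) = ((-8 + (3 - 7)²)*5)*(-9) = ((-8 + (-4)²)*5)*(-9) = ((-8 + 16)*5)*(-9) = (8*5)*(-9) = 40*(-9) = -360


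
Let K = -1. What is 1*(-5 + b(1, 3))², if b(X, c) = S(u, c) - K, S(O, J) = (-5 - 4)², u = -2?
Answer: 5929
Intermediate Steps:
S(O, J) = 81 (S(O, J) = (-9)² = 81)
b(X, c) = 82 (b(X, c) = 81 - 1*(-1) = 81 + 1 = 82)
1*(-5 + b(1, 3))² = 1*(-5 + 82)² = 1*77² = 1*5929 = 5929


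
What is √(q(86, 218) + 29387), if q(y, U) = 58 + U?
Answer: √29663 ≈ 172.23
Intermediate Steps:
√(q(86, 218) + 29387) = √((58 + 218) + 29387) = √(276 + 29387) = √29663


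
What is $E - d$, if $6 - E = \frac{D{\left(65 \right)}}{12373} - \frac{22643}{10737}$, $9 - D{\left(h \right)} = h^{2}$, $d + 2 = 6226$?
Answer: $- \frac{825729037387}{132848901} \approx -6215.5$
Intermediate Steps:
$d = 6224$ ($d = -2 + 6226 = 6224$)
$D{\left(h \right)} = 9 - h^{2}$
$E = \frac{1122522437}{132848901}$ ($E = 6 - \left(\frac{9 - 65^{2}}{12373} - \frac{22643}{10737}\right) = 6 - \left(\left(9 - 4225\right) \frac{1}{12373} - \frac{22643}{10737}\right) = 6 - \left(\left(-4216\right) \frac{1}{12373} - \frac{22643}{10737}\right) = 6 - \left(- \frac{4216}{12373} - \frac{22643}{10737}\right) = 6 - - \frac{325429031}{132848901} = 6 + \frac{325429031}{132848901} = \frac{1122522437}{132848901} \approx 8.4496$)
$E - d = \frac{1122522437}{132848901} - 6224 = - \frac{825729037387}{132848901}$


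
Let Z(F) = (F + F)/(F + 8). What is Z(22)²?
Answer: 484/225 ≈ 2.1511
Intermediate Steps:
Z(F) = 2*F/(8 + F) (Z(F) = (2*F)/(8 + F) = 2*F/(8 + F))
Z(22)² = (2*22/(8 + 22))² = (2*22/30)² = (2*22*(1/30))² = (22/15)² = 484/225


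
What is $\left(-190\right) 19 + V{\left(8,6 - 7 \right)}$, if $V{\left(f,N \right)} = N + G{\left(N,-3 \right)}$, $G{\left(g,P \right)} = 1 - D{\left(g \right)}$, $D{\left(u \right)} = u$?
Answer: $-3609$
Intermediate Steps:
$G{\left(g,P \right)} = 1 - g$
$V{\left(f,N \right)} = 1$ ($V{\left(f,N \right)} = N - \left(-1 + N\right) = 1$)
$\left(-190\right) 19 + V{\left(8,6 - 7 \right)} = \left(-190\right) 19 + 1 = -3610 + 1 = -3609$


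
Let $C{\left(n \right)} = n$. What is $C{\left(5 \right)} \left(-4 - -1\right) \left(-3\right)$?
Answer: $45$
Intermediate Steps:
$C{\left(5 \right)} \left(-4 - -1\right) \left(-3\right) = 5 \left(-4 - -1\right) \left(-3\right) = 5 \left(-4 + 1\right) \left(-3\right) = 5 \left(-3\right) \left(-3\right) = \left(-15\right) \left(-3\right) = 45$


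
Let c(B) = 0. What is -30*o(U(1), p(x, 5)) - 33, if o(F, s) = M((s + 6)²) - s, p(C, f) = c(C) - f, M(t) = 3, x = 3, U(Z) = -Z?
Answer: -273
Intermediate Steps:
p(C, f) = -f (p(C, f) = 0 - f = -f)
o(F, s) = 3 - s
-30*o(U(1), p(x, 5)) - 33 = -30*(3 - (-1)*5) - 33 = -30*(3 - 1*(-5)) - 33 = -30*(3 + 5) - 33 = -30*8 - 33 = -240 - 33 = -273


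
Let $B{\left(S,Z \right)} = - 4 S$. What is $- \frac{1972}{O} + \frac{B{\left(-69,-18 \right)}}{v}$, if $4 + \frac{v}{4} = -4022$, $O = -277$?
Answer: $\frac{2640053}{371734} \approx 7.102$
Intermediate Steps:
$v = -16104$ ($v = -16 + 4 \left(-4022\right) = -16 - 16088 = -16104$)
$- \frac{1972}{O} + \frac{B{\left(-69,-18 \right)}}{v} = - \frac{1972}{-277} + \frac{\left(-4\right) \left(-69\right)}{-16104} = \left(-1972\right) \left(- \frac{1}{277}\right) + 276 \left(- \frac{1}{16104}\right) = \frac{1972}{277} - \frac{23}{1342} = \frac{2640053}{371734}$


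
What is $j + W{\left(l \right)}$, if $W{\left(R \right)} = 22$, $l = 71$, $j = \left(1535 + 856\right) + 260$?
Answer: $2673$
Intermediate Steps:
$j = 2651$ ($j = 2391 + 260 = 2651$)
$j + W{\left(l \right)} = 2651 + 22 = 2673$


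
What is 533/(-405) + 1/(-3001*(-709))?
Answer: -1134068492/861722145 ≈ -1.3160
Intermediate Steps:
533/(-405) + 1/(-3001*(-709)) = 533*(-1/405) - 1/3001*(-1/709) = -533/405 + 1/2127709 = -1134068492/861722145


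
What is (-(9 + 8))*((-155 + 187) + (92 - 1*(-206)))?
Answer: -5610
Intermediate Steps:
(-(9 + 8))*((-155 + 187) + (92 - 1*(-206))) = (-1*17)*(32 + (92 + 206)) = -17*(32 + 298) = -17*330 = -5610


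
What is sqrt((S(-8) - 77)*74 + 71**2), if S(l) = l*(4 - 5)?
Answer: I*sqrt(65) ≈ 8.0623*I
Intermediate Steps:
S(l) = -l (S(l) = l*(-1) = -l)
sqrt((S(-8) - 77)*74 + 71**2) = sqrt((-1*(-8) - 77)*74 + 71**2) = sqrt((8 - 77)*74 + 5041) = sqrt(-69*74 + 5041) = sqrt(-5106 + 5041) = sqrt(-65) = I*sqrt(65)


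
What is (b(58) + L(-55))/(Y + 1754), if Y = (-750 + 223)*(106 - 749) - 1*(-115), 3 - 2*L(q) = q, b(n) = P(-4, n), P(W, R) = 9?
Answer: 19/170365 ≈ 0.00011153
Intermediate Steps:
b(n) = 9
L(q) = 3/2 - q/2
Y = 338976 (Y = -527*(-643) + 115 = 338861 + 115 = 338976)
(b(58) + L(-55))/(Y + 1754) = (9 + (3/2 - 1/2*(-55)))/(338976 + 1754) = (9 + (3/2 + 55/2))/340730 = (9 + 29)*(1/340730) = 38*(1/340730) = 19/170365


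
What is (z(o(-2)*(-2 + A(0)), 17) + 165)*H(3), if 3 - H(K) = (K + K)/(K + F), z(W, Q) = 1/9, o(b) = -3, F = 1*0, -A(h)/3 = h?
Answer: 1486/9 ≈ 165.11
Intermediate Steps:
A(h) = -3*h
F = 0
z(W, Q) = ⅑
H(K) = 1 (H(K) = 3 - (K + K)/(K + 0) = 3 - 2*K/K = 3 - 1*2 = 3 - 2 = 1)
(z(o(-2)*(-2 + A(0)), 17) + 165)*H(3) = (⅑ + 165)*1 = (1486/9)*1 = 1486/9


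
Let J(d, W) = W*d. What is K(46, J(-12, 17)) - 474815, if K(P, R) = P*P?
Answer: -472699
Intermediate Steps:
K(P, R) = P²
K(46, J(-12, 17)) - 474815 = 46² - 474815 = 2116 - 474815 = -472699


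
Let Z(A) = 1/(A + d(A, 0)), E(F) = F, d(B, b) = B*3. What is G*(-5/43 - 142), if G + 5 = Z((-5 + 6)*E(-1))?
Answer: 128331/172 ≈ 746.11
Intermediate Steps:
d(B, b) = 3*B
Z(A) = 1/(4*A) (Z(A) = 1/(A + 3*A) = 1/(4*A))
G = -21/4 (G = -5 + 1/(4*(((-5 + 6)*(-1)))) = -5 + 1/(4*((1*(-1)))) = -5 + (1/4)/(-1) = -5 + (1/4)*(-1) = -5 - 1/4 = -21/4 ≈ -5.2500)
G*(-5/43 - 142) = -21*(-5/43 - 142)/4 = -21/4*(-6111/43) = 128331/172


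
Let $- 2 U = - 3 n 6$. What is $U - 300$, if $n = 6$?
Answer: $-246$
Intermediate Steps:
$U = 54$ ($U = - \frac{\left(-3\right) 6 \cdot 6}{2} = - \frac{\left(-18\right) 6}{2} = \left(- \frac{1}{2}\right) \left(-108\right) = 54$)
$U - 300 = 54 - 300 = -246$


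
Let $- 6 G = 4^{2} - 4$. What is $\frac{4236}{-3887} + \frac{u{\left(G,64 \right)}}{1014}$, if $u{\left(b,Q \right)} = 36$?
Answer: $- \frac{4098}{3887} \approx -1.0543$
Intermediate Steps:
$G = -2$ ($G = - \frac{4^{2} - 4}{6} = - \frac{16 - 4}{6} = \left(- \frac{1}{6}\right) 12 = -2$)
$\frac{4236}{-3887} + \frac{u{\left(G,64 \right)}}{1014} = \frac{4236}{-3887} + \frac{36}{1014} = 4236 \left(- \frac{1}{3887}\right) + 36 \cdot \frac{1}{1014} = - \frac{4236}{3887} + \frac{6}{169} = - \frac{4098}{3887}$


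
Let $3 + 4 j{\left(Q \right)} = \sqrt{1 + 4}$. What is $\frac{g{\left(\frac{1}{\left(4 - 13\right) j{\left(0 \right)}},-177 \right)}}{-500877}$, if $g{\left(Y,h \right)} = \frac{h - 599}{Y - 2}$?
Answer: $- \frac{194}{204061} - \frac{194 \sqrt{5}}{3060915} \approx -0.0010924$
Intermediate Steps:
$j{\left(Q \right)} = - \frac{3}{4} + \frac{\sqrt{5}}{4}$ ($j{\left(Q \right)} = - \frac{3}{4} + \frac{\sqrt{1 + 4}}{4} = - \frac{3}{4} + \frac{\sqrt{5}}{4}$)
$g{\left(Y,h \right)} = \frac{-599 + h}{-2 + Y}$
$\frac{g{\left(\frac{1}{\left(4 - 13\right) j{\left(0 \right)}},-177 \right)}}{-500877} = \frac{\frac{1}{-2 + \frac{1}{\left(4 - 13\right) \left(- \frac{3}{4} + \frac{\sqrt{5}}{4}\right)}} \left(-599 - 177\right)}{-500877} = \frac{1}{-2 + \frac{1}{\left(-9\right) \left(- \frac{3}{4} + \frac{\sqrt{5}}{4}\right)}} \left(-776\right) \left(- \frac{1}{500877}\right) = \frac{1}{-2 + \frac{1}{\frac{27}{4} - \frac{9 \sqrt{5}}{4}}} \left(-776\right) \left(- \frac{1}{500877}\right) = - \frac{776}{-2 + \frac{1}{\frac{27}{4} - \frac{9 \sqrt{5}}{4}}} \left(- \frac{1}{500877}\right) = \frac{776}{500877 \left(-2 + \frac{1}{\frac{27}{4} - \frac{9 \sqrt{5}}{4}}\right)}$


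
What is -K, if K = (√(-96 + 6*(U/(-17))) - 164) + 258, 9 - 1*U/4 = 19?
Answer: -94 - 4*I*√1479/17 ≈ -94.0 - 9.0489*I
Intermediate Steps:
U = -40 (U = 36 - 4*19 = 36 - 76 = -40)
K = 94 + 4*I*√1479/17 (K = (√(-96 + 6*(-40/(-17))) - 164) + 258 = (√(-96 + 6*(-40*(-1/17))) - 164) + 258 = (√(-96 + 6*(40/17)) - 164) + 258 = (√(-96 + 240/17) - 164) + 258 = (√(-1392/17) - 164) + 258 = (4*I*√1479/17 - 164) + 258 = (-164 + 4*I*√1479/17) + 258 = 94 + 4*I*√1479/17 ≈ 94.0 + 9.0489*I)
-K = -(94 + 4*I*√1479/17) = -94 - 4*I*√1479/17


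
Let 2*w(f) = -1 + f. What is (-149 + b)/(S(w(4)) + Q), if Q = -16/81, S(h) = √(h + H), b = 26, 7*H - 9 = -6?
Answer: -2231712/173563 - 2421009*√42/173563 ≈ -103.26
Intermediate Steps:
H = 3/7 (H = 9/7 + (⅐)*(-6) = 9/7 - 6/7 = 3/7 ≈ 0.42857)
w(f) = -½ + f/2 (w(f) = (-1 + f)/2 = -½ + f/2)
S(h) = √(3/7 + h) (S(h) = √(h + 3/7) = √(3/7 + h))
Q = -16/81 (Q = -16*1/81 = -16/81 ≈ -0.19753)
(-149 + b)/(S(w(4)) + Q) = (-149 + 26)/(√(21 + 49*(-½ + (½)*4))/7 - 16/81) = -123/(√(21 + 49*(-½ + 2))/7 - 16/81) = -123/(√(21 + 49*(3/2))/7 - 16/81) = -123/(√(21 + 147/2)/7 - 16/81) = -123/(√(189/2)/7 - 16/81) = -123/((3*√42/2)/7 - 16/81) = -123/(3*√42/14 - 16/81) = -123/(-16/81 + 3*√42/14)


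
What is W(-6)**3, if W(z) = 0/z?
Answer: 0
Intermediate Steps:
W(z) = 0
W(-6)**3 = 0**3 = 0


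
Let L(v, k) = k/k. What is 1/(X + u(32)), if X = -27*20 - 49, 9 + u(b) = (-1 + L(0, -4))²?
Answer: -1/598 ≈ -0.0016722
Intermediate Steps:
L(v, k) = 1
u(b) = -9 (u(b) = -9 + (-1 + 1)² = -9 + 0² = -9 + 0 = -9)
X = -589 (X = -540 - 49 = -589)
1/(X + u(32)) = 1/(-589 - 9) = 1/(-598) = -1/598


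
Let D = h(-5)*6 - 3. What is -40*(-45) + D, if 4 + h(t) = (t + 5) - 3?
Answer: 1755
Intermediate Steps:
h(t) = -2 + t (h(t) = -4 + ((t + 5) - 3) = -4 + ((5 + t) - 3) = -4 + (2 + t) = -2 + t)
D = -45 (D = (-2 - 5)*6 - 3 = -7*6 - 3 = -42 - 3 = -45)
-40*(-45) + D = -40*(-45) - 45 = 1800 - 45 = 1755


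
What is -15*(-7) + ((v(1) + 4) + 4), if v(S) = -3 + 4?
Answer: 114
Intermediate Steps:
v(S) = 1
-15*(-7) + ((v(1) + 4) + 4) = -15*(-7) + ((1 + 4) + 4) = 105 + (5 + 4) = 105 + 9 = 114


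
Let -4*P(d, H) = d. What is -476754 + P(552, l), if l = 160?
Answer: -476892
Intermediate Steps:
P(d, H) = -d/4
-476754 + P(552, l) = -476754 - ¼*552 = -476754 - 138 = -476892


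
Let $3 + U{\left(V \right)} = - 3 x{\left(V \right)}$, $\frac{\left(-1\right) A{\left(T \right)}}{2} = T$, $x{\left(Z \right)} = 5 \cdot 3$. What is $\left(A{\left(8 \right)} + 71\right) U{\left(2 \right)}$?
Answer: $-2640$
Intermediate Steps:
$x{\left(Z \right)} = 15$
$A{\left(T \right)} = - 2 T$
$U{\left(V \right)} = -48$ ($U{\left(V \right)} = -3 - 45 = -48$)
$\left(A{\left(8 \right)} + 71\right) U{\left(2 \right)} = \left(\left(-2\right) 8 + 71\right) \left(-48\right) = \left(-16 + 71\right) \left(-48\right) = 55 \left(-48\right) = -2640$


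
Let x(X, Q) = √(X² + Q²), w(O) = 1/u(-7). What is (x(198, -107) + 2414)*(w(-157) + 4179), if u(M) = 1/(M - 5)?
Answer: 10059138 + 154179*√37 ≈ 1.0997e+7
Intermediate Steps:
u(M) = 1/(-5 + M)
w(O) = -12 (w(O) = 1/(1/(-5 - 7)) = 1/(1/(-12)) = 1/(-1/12) = -12)
x(X, Q) = √(Q² + X²)
(x(198, -107) + 2414)*(w(-157) + 4179) = (√((-107)² + 198²) + 2414)*(-12 + 4179) = (√(11449 + 39204) + 2414)*4167 = (√50653 + 2414)*4167 = (37*√37 + 2414)*4167 = (2414 + 37*√37)*4167 = 10059138 + 154179*√37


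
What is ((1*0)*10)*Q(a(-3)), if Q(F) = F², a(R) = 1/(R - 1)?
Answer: 0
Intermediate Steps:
a(R) = 1/(-1 + R)
((1*0)*10)*Q(a(-3)) = ((1*0)*10)*(1/(-1 - 3))² = (0*10)*(1/(-4))² = 0*(-¼)² = 0*(1/16) = 0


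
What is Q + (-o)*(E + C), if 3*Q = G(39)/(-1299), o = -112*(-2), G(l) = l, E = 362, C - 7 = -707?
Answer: 98349875/1299 ≈ 75712.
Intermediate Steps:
C = -700 (C = 7 - 707 = -700)
o = 224
Q = -13/1299 (Q = (39/(-1299))/3 = (39*(-1/1299))/3 = (⅓)*(-13/433) = -13/1299 ≈ -0.010008)
Q + (-o)*(E + C) = -13/1299 + (-1*224)*(362 - 700) = -13/1299 - 224*(-338) = -13/1299 + 75712 = 98349875/1299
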